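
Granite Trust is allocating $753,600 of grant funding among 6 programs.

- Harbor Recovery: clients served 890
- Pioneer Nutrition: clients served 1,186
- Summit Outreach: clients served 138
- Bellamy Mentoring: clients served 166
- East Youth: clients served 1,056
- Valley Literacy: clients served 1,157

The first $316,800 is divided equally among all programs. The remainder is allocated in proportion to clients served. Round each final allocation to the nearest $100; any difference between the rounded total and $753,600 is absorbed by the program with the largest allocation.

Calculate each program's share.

$316,800 shared equally gives $52,800 per program.
Remainder $436,800 by clients served (total 4,593): Harbor Recovery 84,640.10 → $84,600; Pioneer Nutrition 112,790.07 → $112,800; Summit Outreach 13,123.97 → $13,100; Bellamy Mentoring 15,786.81 → $15,800; East Youth 100,426.91 → $100,400; Valley Literacy 110,032.14 → $110,000.
Rounding difference +$100 on remainder applied to Pioneer Nutrition.
Totals: Harbor Recovery $52,800 + $84,600 = $137,400; Pioneer Nutrition $52,800 + $112,900 = $165,700; Summit Outreach $52,800 + $13,100 = $65,900; Bellamy Mentoring $52,800 + $15,800 = $68,600; East Youth $52,800 + $100,400 = $153,200; Valley Literacy $52,800 + $110,000 = $162,800.

Harbor Recovery: $137,400 | Pioneer Nutrition: $165,700 | Summit Outreach: $65,900 | Bellamy Mentoring: $68,600 | East Youth: $153,200 | Valley Literacy: $162,800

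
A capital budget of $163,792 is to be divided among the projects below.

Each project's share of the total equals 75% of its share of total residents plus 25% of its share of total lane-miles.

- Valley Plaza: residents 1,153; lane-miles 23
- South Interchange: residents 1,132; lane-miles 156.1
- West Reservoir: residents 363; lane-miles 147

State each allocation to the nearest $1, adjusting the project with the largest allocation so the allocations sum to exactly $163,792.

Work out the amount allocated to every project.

Valley Plaza: $56,377 | South Interchange: $72,116 | West Reservoir: $35,299

Residents total 2,648; lane-miles total 326.1.
Composite weights (75% residents + 25% lane-miles): Valley Plaza 0.3442; South Interchange 0.4403; West Reservoir 0.2155.
Raw shares: Valley Plaza 56,377.18; South Interchange 72,116.18; West Reservoir 35,298.64.
At nearest $1: Valley Plaza $56,377; South Interchange $72,116; West Reservoir $35,299. Sum = $163,792.
Rounded total matches; no reconciliation needed.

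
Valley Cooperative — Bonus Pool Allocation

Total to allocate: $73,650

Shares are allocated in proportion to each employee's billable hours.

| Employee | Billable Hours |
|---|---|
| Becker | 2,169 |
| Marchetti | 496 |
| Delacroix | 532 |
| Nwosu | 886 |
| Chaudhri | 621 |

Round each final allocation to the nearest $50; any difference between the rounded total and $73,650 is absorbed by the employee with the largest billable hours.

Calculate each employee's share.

Billable hours total: 4,704.
Unrounded shares: Becker 2,169/4,704 × $73,650 = 33,959.79; Marchetti 496/4,704 × $73,650 = 7,765.82; Delacroix 532/4,704 × $73,650 = 8,329.46; Nwosu 886/4,704 × $73,650 = 13,872.00; Chaudhri 621/4,704 × $73,650 = 9,722.93.
At nearest $50: Becker $33,950; Marchetti $7,750; Delacroix $8,350; Nwosu $13,850; Chaudhri $9,700. Sum = $73,600.
Difference $73,650 − $73,600 = +$50 applied to largest billable hours (Becker): Becker becomes $34,000.

Becker: $34,000 | Marchetti: $7,750 | Delacroix: $8,350 | Nwosu: $13,850 | Chaudhri: $9,700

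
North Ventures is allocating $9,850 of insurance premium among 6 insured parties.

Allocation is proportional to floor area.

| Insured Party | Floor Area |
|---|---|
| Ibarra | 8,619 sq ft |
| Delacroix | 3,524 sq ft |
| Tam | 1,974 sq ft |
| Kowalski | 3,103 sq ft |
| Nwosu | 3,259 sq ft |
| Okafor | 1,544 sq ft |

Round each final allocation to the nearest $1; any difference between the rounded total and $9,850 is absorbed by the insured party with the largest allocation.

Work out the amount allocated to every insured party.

Total floor area = 22,023.
Raw shares: Ibarra 8,619/22,023 × $9,850 = 3,854.93; Delacroix 3,524/22,023 × $9,850 = 1,576.14; Tam 1,974/22,023 × $9,850 = 882.89; Kowalski 3,103/22,023 × $9,850 = 1,387.85; Nwosu 3,259/22,023 × $9,850 = 1,457.62; Okafor 1,544/22,023 × $9,850 = 690.57.
Rounded to nearest $1: Ibarra $3,855; Delacroix $1,576; Tam $883; Kowalski $1,388; Nwosu $1,458; Okafor $691. Sum = $9,851.
Difference $9,850 − $9,851 = −$1 applied to largest allocation (Ibarra): Ibarra becomes $3,854.

Ibarra: $3,854 | Delacroix: $1,576 | Tam: $883 | Kowalski: $1,388 | Nwosu: $1,458 | Okafor: $691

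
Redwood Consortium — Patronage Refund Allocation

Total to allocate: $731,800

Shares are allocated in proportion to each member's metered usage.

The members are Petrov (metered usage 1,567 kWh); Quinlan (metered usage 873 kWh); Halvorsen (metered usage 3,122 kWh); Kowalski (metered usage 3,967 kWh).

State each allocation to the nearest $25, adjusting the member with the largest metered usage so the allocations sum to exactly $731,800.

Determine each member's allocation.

Combined metered usage = 1,567 + 873 + 3,122 + 3,967 = 9,529.
Raw shares: Petrov 120,341.13; Quinlan 67,043.91; Halvorsen 239,760.69; Kowalski 304,654.28.
After rounding ($25): Petrov $120,350; Quinlan $67,050; Halvorsen $239,750; Kowalski $304,650. Sum = $731,800.
Sum already equals the total — no adjustment.

Petrov: $120,350 | Quinlan: $67,050 | Halvorsen: $239,750 | Kowalski: $304,650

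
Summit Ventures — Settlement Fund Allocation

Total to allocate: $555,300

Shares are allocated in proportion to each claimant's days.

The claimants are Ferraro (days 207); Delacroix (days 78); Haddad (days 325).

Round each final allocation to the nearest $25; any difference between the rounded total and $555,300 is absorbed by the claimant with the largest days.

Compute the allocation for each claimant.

Total days = 207 + 78 + 325 = 610.
Raw shares: Ferraro 188,437.87; Delacroix 71,005.57; Haddad 295,856.56.
After rounding ($25): Ferraro $188,450; Delacroix $71,000; Haddad $295,850. Sum = $555,300.
Rounded total matches; no reconciliation needed.

Ferraro: $188,450; Delacroix: $71,000; Haddad: $295,850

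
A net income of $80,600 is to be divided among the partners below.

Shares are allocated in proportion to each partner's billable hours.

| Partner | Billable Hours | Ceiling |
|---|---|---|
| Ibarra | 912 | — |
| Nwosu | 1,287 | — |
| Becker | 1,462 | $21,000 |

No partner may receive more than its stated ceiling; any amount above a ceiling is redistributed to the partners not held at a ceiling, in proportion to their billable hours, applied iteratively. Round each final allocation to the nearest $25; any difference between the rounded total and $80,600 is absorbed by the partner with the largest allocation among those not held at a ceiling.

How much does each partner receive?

Total billable hours = 3,661.
Proportional shares (ignoring caps): Ibarra 20,078.45; Nwosu 28,334.39; Becker 32,187.16.
Cap binds for Becker ($21,000); remaining pool $59,600 reallocated over remaining billable hours 2,199.
Shares after redistribution: Ibarra 24,718.14 → $24,725; Nwosu 34,881.86 → $34,875.

Ibarra: $24,725 · Nwosu: $34,875 · Becker: $21,000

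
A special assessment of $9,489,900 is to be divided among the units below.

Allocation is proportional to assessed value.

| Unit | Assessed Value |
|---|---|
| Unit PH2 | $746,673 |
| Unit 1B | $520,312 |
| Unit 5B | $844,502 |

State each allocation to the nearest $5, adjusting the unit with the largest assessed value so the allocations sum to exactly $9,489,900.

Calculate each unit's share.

Unit PH2: $3,355,860; Unit 1B: $2,338,500; Unit 5B: $3,795,540

Combined assessed value = 2,111,487.
Unrounded shares: Unit PH2 746,673/2,111,487 × $9,489,900 = 3,355,858.74; Unit 1B 520,312/2,111,487 × $9,489,900 = 2,338,498.34; Unit 5B 844,502/2,111,487 × $9,489,900 = 3,795,542.92.
Rounded to nearest $5: Unit PH2 $3,355,860; Unit 1B $2,338,500; Unit 5B $3,795,545. Sum = $9,489,905.
Difference $9,489,900 − $9,489,905 = −$5 applied to largest assessed value (Unit 5B): Unit 5B becomes $3,795,540.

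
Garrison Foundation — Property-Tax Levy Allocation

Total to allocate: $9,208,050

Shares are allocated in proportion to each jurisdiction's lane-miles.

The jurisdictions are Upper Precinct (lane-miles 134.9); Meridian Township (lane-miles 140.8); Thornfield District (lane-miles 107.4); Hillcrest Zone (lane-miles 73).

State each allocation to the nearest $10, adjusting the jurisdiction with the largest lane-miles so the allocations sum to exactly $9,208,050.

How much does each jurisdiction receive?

Upper Precinct: $2,723,450 · Meridian Township: $2,842,570 · Thornfield District: $2,168,260 · Hillcrest Zone: $1,473,770

Total lane-miles = 456.1.
Pro-rata amounts: Upper Precinct 134.9/456.1 × $9,208,050 = 2,723,450.88; Meridian Township 140.8/456.1 × $9,208,050 = 2,842,564.00; Thornfield District 107.4/456.1 × $9,208,050 = 2,168,262.60; Hillcrest Zone 73/456.1 × $9,208,050 = 1,473,772.53.
At nearest $10: Upper Precinct $2,723,450; Meridian Township $2,842,560; Thornfield District $2,168,260; Hillcrest Zone $1,473,770. Sum = $9,208,040.
Difference $9,208,050 − $9,208,040 = +$10 applied to largest lane-miles (Meridian Township): Meridian Township becomes $2,842,570.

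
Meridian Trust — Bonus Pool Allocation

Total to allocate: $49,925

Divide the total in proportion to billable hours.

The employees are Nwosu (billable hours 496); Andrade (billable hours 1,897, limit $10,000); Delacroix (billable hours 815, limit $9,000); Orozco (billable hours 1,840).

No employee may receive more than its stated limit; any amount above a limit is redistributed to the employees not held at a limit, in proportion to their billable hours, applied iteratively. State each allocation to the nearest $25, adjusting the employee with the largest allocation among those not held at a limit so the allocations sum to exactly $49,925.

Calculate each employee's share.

Nwosu: $6,575; Andrade: $10,000; Delacroix: $9,000; Orozco: $24,350

Total billable hours = 5,048.
Unconstrained shares: Nwosu 4,905.47; Andrade 18,761.44; Delacroix 8,060.40; Orozco 18,197.70.
Held at cap: Andrade ($10,000); residual $39,925 reallocated over remaining billable hours 3,151.
Held at cap: Delacroix ($9,000); residual $30,925 reallocated over remaining billable hours 2,336.
Shares after redistribution: Nwosu 6,566.27 → $6,575; Orozco 24,358.73 → $24,350.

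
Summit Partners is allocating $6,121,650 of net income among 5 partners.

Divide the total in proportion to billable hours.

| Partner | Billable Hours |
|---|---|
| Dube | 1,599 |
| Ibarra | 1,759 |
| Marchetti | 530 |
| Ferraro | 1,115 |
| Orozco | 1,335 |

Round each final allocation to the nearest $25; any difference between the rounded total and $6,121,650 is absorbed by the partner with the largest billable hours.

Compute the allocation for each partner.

Total billable hours = 1,599 + 1,759 + 530 + 1,115 + 1,335 = 6,338.
Unrounded shares: Dube 1,544,417.54; Ibarra 1,698,955.88; Marchetti 511,908.25; Ferraro 1,076,939.06; Orozco 1,289,429.28.
Rounded to nearest $25: Dube $1,544,425; Ibarra $1,698,950; Marchetti $511,900; Ferraro $1,076,950; Orozco $1,289,425. Sum = $6,121,650.
No rounding difference to absorb.

Dube: $1,544,425; Ibarra: $1,698,950; Marchetti: $511,900; Ferraro: $1,076,950; Orozco: $1,289,425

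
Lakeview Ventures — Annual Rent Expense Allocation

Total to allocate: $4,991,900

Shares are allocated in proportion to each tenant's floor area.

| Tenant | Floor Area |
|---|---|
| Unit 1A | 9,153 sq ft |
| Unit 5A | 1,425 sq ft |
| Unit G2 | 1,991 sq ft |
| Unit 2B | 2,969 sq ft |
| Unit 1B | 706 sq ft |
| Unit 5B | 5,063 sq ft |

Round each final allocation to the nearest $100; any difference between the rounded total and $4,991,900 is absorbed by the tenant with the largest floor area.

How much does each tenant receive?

Total floor area = 9,153 + 1,425 + 1,991 + 2,969 + 706 + 5,063 = 21,307.
Raw shares: Unit 1A 2,144,406.10; Unit 5A 333,855.42; Unit G2 466,460.45; Unit 2B 695,590.70; Unit 1B 165,404.86; Unit 5B 1,186,182.46.
At nearest $100: Unit 1A $2,144,400; Unit 5A $333,900; Unit G2 $466,500; Unit 2B $695,600; Unit 1B $165,400; Unit 5B $1,186,200. Sum = $4,992,000.
Difference $4,991,900 − $4,992,000 = −$100 applied to largest floor area (Unit 1A): Unit 1A becomes $2,144,300.

Unit 1A: $2,144,300; Unit 5A: $333,900; Unit G2: $466,500; Unit 2B: $695,600; Unit 1B: $165,400; Unit 5B: $1,186,200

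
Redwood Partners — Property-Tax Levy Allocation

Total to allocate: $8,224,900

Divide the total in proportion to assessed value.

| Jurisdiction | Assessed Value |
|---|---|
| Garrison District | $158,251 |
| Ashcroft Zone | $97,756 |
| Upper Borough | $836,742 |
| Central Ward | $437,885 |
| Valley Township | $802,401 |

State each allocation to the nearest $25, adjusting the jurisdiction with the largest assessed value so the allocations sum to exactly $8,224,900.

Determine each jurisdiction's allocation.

Garrison District: $557,900 | Ashcroft Zone: $344,625 | Upper Borough: $2,949,850 | Central Ward: $1,543,725 | Valley Township: $2,828,800

Sum of assessed value: 158,251 + 97,756 + 836,742 + 437,885 + 802,401 = 2,333,035.
Proportional shares: Garrison District 557,899.32; Ashcroft Zone 344,629.77; Upper Borough 2,949,856.85; Central Ward 1,543,723.23; Valley Township 2,828,790.82.
After rounding ($25): Garrison District $557,900; Ashcroft Zone $344,625; Upper Borough $2,949,850; Central Ward $1,543,725; Valley Township $2,828,800. Sum = $8,224,900.
Sum already equals the total — no adjustment.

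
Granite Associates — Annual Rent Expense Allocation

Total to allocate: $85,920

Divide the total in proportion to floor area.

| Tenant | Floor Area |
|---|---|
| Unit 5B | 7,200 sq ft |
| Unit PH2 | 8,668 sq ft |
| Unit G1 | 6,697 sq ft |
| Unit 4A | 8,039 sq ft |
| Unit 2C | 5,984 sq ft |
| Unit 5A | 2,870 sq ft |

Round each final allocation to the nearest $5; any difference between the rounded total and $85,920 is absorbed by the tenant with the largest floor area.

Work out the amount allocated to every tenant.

Total floor area = 7,200 + 8,668 + 6,697 + 8,039 + 5,984 + 2,870 = 39,458.
Raw shares: Unit 5B 15,678.04; Unit PH2 18,874.62; Unit G1 14,582.75; Unit 4A 17,504.96; Unit 2C 13,030.19; Unit 5A 6,249.44.
Rounded to nearest $5: Unit 5B $15,680; Unit PH2 $18,875; Unit G1 $14,585; Unit 4A $17,505; Unit 2C $13,030; Unit 5A $6,250. Sum = $85,925.
Difference $85,920 − $85,925 = −$5 applied to largest floor area (Unit PH2): Unit PH2 becomes $18,870.

Unit 5B: $15,680 · Unit PH2: $18,870 · Unit G1: $14,585 · Unit 4A: $17,505 · Unit 2C: $13,030 · Unit 5A: $6,250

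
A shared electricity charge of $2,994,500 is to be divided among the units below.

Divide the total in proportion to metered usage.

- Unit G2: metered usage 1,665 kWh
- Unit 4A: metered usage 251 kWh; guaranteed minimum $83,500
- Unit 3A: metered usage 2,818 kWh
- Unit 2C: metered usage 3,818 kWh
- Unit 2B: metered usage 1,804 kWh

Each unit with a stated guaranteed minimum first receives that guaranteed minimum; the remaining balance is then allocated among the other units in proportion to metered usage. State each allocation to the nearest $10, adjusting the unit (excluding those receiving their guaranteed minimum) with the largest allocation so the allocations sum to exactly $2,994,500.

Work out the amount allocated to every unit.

Minimums first: Unit 4A $83,500. Residual $2,911,000.
Residual split over remaining metered usage 10,105: Unit G2 479,645.23 → $479,650; Unit 3A 811,795.94 → $811,800; Unit 2C 1,099,871.15 → $1,099,870; Unit 2B 519,687.68 → $519,690.
Rounding difference −$10 applied to Unit 2C → $1,099,860.

Unit G2: $479,650; Unit 4A: $83,500; Unit 3A: $811,800; Unit 2C: $1,099,860; Unit 2B: $519,690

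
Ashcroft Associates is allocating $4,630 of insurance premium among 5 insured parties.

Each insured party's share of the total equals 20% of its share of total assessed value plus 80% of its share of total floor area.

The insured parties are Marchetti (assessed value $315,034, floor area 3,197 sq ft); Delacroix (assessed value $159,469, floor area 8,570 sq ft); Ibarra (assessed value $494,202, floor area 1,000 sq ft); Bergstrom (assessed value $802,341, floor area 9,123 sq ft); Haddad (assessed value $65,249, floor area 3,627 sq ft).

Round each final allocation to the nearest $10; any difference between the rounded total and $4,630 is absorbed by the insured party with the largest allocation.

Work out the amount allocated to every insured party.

Totals — assessed value 1,836,295, floor area 25,517.
Combined weights (20% assessed value + 80% floor area): Marchetti 0.1345; Delacroix 0.2861; Ibarra 0.0852; Bergstrom 0.3734; Haddad 0.1208.
Pro-rata amounts: Marchetti 622.93; Delacroix 1,324.42; Ibarra 394.37; Bergstrom 1,728.88; Haddad 559.39.
At nearest $10: Marchetti $620; Delacroix $1,320; Ibarra $390; Bergstrom $1,730; Haddad $560. Sum = $4,620.
Difference $4,630 − $4,620 = +$10 applied to largest allocation (Bergstrom): Bergstrom becomes $1,740.

Marchetti: $620; Delacroix: $1,320; Ibarra: $390; Bergstrom: $1,740; Haddad: $560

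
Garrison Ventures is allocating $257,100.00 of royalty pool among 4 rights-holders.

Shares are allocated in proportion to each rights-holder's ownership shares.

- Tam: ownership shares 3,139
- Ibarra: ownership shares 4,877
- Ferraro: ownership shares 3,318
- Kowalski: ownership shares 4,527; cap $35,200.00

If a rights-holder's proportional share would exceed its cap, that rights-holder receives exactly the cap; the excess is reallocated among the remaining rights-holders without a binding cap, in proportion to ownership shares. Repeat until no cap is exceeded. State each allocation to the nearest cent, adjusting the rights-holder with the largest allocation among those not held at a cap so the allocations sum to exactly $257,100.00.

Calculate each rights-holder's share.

Tam: $61,456.16 · Ibarra: $95,483.17 · Ferraro: $64,960.67 · Kowalski: $35,200.00

Total ownership shares = 15,861.
Proportional shares (ignoring caps): Tam 50,881.8423; Ibarra 79,054.0760; Ferraro 53,783.3554; Kowalski 73,380.7263.
Held at cap: Kowalski ($35,200.00); remaining pool $221,900.00 reallocated over remaining ownership shares 11,334.
Shares after redistribution: Tam 61,456.1585 → $61,456.16; Ibarra 95,483.1745 → $95,483.17; Ferraro 64,960.6670 → $64,960.67.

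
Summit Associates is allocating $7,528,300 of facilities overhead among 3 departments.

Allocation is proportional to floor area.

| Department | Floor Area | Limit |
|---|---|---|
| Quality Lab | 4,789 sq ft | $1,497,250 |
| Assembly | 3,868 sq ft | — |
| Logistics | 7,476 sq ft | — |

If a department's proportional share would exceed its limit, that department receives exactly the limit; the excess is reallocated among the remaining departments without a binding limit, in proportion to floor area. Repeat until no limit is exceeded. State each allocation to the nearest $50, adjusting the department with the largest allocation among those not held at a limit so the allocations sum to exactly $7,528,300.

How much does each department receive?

Total floor area = 16,133.
Unconstrained shares: Quality Lab 2,234,738.03; Assembly 1,804,962.77; Logistics 3,488,599.19.
Held at cap: Quality Lab ($1,497,250); residual $6,031,050 reallocated over remaining floor area 11,344.
Remaining shares: Assembly 2,056,426.43 → $2,056,450; Logistics 3,974,623.57 → $3,974,600.

Quality Lab: $1,497,250 | Assembly: $2,056,450 | Logistics: $3,974,600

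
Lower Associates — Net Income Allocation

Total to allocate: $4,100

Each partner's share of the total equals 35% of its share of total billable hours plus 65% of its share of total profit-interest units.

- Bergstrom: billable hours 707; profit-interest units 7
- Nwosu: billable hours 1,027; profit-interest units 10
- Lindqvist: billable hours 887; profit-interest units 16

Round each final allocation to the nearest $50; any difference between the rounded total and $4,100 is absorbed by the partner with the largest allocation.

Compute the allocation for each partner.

Bergstrom: $950 · Nwosu: $1,350 · Lindqvist: $1,800

Billable hours total 2,621; profit-interest units total 33.
Blended shares (35% billable hours + 65% profit-interest units): Bergstrom 0.2323; Nwosu 0.3341; Lindqvist 0.4336.
Pro-rata amounts: Bergstrom 952.39; Nwosu 1,369.86; Lindqvist 1,777.75.
After rounding ($50): Bergstrom $950; Nwosu $1,350; Lindqvist $1,800. Sum = $4,100.
No rounding difference to absorb.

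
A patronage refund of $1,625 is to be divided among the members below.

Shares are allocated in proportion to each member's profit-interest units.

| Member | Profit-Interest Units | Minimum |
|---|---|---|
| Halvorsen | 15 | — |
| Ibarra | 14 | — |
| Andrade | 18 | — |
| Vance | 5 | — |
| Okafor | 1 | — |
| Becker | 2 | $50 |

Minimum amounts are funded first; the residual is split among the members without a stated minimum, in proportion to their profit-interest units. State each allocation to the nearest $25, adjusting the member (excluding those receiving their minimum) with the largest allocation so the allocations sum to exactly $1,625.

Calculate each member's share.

Fund the minimums — Becker $50. Balance $1,575.
Balance split over remaining profit-interest units 53: Halvorsen 445.75 → $450; Ibarra 416.04 → $425; Andrade 534.91 → $525; Vance 148.58 → $150; Okafor 29.72 → $25.

Halvorsen: $450 · Ibarra: $425 · Andrade: $525 · Vance: $150 · Okafor: $25 · Becker: $50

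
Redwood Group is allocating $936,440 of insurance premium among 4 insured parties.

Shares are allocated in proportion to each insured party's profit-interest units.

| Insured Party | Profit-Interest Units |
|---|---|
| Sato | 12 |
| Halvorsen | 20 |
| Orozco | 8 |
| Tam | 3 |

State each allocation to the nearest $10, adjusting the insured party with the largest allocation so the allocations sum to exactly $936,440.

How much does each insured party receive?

Sum of profit-interest units: 43.
Pro-rata amounts: Sato 12/43 × $936,440 = 261,332.09; Halvorsen 20/43 × $936,440 = 435,553.49; Orozco 8/43 × $936,440 = 174,221.40; Tam 3/43 × $936,440 = 65,333.02.
After rounding ($10): Sato $261,330; Halvorsen $435,550; Orozco $174,220; Tam $65,330. Sum = $936,430.
Difference $936,440 − $936,430 = +$10 applied to largest allocation (Halvorsen): Halvorsen becomes $435,560.

Sato: $261,330 · Halvorsen: $435,560 · Orozco: $174,220 · Tam: $65,330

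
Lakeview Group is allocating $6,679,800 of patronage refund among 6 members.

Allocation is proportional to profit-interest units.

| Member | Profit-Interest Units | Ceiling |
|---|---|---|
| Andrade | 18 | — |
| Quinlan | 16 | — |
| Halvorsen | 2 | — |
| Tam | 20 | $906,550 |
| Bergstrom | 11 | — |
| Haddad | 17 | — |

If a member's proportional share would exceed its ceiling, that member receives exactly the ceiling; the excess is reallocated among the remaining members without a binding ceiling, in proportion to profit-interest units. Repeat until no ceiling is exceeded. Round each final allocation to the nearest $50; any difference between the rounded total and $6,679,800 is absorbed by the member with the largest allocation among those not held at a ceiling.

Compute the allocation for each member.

Andrade: $1,623,750; Quinlan: $1,443,300; Halvorsen: $180,400; Tam: $906,550; Bergstrom: $992,300; Haddad: $1,533,500

Total profit-interest units = 84.
Proportional shares (ignoring caps): Andrade 1,431,385.71; Quinlan 1,272,342.86; Halvorsen 159,042.86; Tam 1,590,428.57; Bergstrom 874,735.71; Haddad 1,351,864.29.
Cap binds for Tam ($906,550); balance $5,773,250 reallocated over remaining profit-interest units 64.
Shares after redistribution: Andrade 1,623,726.56 → $1,623,750; Quinlan 1,443,312.50 → $1,443,300; Halvorsen 180,414.06 → $180,400; Bergstrom 992,277.34 → $992,300; Haddad 1,533,519.53 → $1,533,500.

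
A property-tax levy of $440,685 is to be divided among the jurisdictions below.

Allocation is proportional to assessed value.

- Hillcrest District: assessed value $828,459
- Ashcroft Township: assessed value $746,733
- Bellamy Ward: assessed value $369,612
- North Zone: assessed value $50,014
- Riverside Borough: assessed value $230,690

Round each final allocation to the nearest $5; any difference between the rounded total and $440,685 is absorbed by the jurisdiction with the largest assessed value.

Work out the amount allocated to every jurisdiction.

Hillcrest District: $164,045; Ashcroft Township: $147,865; Bellamy Ward: $73,190; North Zone: $9,905; Riverside Borough: $45,680

Total assessed value = 2,225,508.
Pro-rata amounts: Hillcrest District 828,459/2,225,508 × $440,685 = 164,047.69; Ashcroft Township 746,733/2,225,508 × $440,685 = 147,864.68; Bellamy Ward 369,612/2,225,508 × $440,685 = 73,188.89; North Zone 50,014/2,225,508 × $440,685 = 9,903.55; Riverside Borough 230,690/2,225,508 × $440,685 = 45,680.19.
Rounded to nearest $5: Hillcrest District $164,050; Ashcroft Township $147,865; Bellamy Ward $73,190; North Zone $9,905; Riverside Borough $45,680. Sum = $440,690.
Difference $440,685 − $440,690 = −$5 applied to largest assessed value (Hillcrest District): Hillcrest District becomes $164,045.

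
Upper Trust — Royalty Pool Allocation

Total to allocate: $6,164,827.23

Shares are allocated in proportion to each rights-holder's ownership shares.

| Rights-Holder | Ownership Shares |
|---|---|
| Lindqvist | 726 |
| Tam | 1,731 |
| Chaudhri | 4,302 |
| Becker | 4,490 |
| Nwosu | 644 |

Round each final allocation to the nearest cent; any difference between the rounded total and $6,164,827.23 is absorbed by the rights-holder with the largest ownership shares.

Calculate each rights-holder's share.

Lindqvist: $376,327.64 | Tam: $897,277.05 | Chaudhri: $2,229,974.50 | Becker: $2,327,425.73 | Nwosu: $333,822.31

Ownership shares total: 726 + 1,731 + 4,302 + 4,490 + 644 = 11,893.
Unrounded shares: Lindqvist 376,327.6355; Tam 897,277.0483; Chaudhri 2,229,974.5013; Becker 2,327,425.7347; Nwosu 333,822.3103.
Rounded to nearest cent: Lindqvist $376,327.64; Tam $897,277.05; Chaudhri $2,229,974.50; Becker $2,327,425.73; Nwosu $333,822.31. Sum = $6,164,827.23.
No rounding difference to absorb.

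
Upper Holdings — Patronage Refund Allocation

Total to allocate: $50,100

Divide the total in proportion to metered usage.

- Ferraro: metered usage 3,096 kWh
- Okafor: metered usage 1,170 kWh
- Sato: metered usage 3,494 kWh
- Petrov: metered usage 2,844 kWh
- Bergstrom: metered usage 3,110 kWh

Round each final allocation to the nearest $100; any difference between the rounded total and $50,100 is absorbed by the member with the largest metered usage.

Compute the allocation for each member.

Total metered usage = 3,096 + 1,170 + 3,494 + 2,844 + 3,110 = 13,714.
Raw shares: Ferraro 11,310.31; Okafor 4,274.25; Sato 12,764.28; Petrov 10,389.70; Bergstrom 11,361.46.
After rounding ($100): Ferraro $11,300; Okafor $4,300; Sato $12,800; Petrov $10,400; Bergstrom $11,400. Sum = $50,200.
Difference $50,100 − $50,200 = −$100 applied to largest metered usage (Sato): Sato becomes $12,700.

Ferraro: $11,300; Okafor: $4,300; Sato: $12,700; Petrov: $10,400; Bergstrom: $11,400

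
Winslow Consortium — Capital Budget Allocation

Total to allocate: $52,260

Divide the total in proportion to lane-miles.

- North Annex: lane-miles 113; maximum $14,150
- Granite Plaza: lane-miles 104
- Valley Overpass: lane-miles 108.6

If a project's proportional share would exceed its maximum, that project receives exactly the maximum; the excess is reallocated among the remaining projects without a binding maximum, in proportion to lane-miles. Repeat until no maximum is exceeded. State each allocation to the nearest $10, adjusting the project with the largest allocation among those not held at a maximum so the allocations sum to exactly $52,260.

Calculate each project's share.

North Annex: $14,150; Granite Plaza: $18,640; Valley Overpass: $19,470

Sum of lane-miles: 325.6.
Proportional shares (ignoring caps): North Annex 18,136.92; Granite Plaza 16,692.38; Valley Overpass 17,430.70.
Capped: North Annex ($14,150); remaining pool $38,110 reallocated over remaining lane-miles 212.6.
Redistributed shares: Granite Plaza 18,642.71 → $18,640; Valley Overpass 19,467.29 → $19,470.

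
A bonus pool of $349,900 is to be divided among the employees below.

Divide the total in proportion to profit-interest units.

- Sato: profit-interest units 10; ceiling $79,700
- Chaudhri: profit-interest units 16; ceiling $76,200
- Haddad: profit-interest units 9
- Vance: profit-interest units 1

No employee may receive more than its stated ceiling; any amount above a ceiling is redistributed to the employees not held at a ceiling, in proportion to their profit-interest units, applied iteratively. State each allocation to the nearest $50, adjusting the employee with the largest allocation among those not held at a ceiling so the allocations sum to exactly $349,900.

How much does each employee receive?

Combined profit-interest units = 36.
Proportional shares (ignoring caps): Sato 97,194.44; Chaudhri 155,511.11; Haddad 87,475.00; Vance 9,719.44.
Cap binds for Sato ($79,700), Chaudhri ($76,200); balance $194,000 reallocated over remaining profit-interest units 10.
Redistributed shares: Haddad 174,600.00 → $174,600; Vance 19,400.00 → $19,400.

Sato: $79,700 | Chaudhri: $76,200 | Haddad: $174,600 | Vance: $19,400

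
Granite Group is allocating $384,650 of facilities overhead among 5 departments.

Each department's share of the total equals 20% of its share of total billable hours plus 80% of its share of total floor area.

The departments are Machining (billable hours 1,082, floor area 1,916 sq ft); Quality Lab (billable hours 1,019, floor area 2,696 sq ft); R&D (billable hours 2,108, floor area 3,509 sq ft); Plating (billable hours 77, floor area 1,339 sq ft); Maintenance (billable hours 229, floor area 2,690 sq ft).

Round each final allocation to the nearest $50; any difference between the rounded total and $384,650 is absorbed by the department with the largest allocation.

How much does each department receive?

Machining: $66,950; Quality Lab: $85,650; R&D: $124,800; Plating: $35,200; Maintenance: $72,050

Billable hours total 4,515; floor area total 12,150.
Composite weights (20% billable hours + 80% floor area): Machining 0.1741; Quality Lab 0.2227; R&D 0.3244; Plating 0.0916; Maintenance 0.1873.
Raw shares: Machining 66,961.99; Quality Lab 85,643.41; R&D 124,789.27; Plating 35,224.50; Maintenance 72,030.83.
After rounding ($50): Machining $66,950; Quality Lab $85,650; R&D $124,800; Plating $35,200; Maintenance $72,050. Sum = $384,650.
Sum already equals the total — no adjustment.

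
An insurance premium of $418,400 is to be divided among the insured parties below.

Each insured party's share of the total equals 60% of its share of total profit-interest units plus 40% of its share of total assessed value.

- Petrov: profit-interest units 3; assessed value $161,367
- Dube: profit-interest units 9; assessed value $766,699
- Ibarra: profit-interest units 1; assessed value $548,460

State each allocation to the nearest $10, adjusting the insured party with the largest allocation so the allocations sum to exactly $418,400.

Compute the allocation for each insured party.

Petrov: $76,220 · Dube: $260,700 · Ibarra: $81,480

Totals — profit-interest units 13, assessed value 1,476,526.
Composite weights (60% profit-interest units + 40% assessed value): Petrov 0.1822; Dube 0.6231; Ibarra 0.1947.
Proportional shares: Petrov 76,222.80; Dube 260,700.06; Ibarra 81,477.14.
After rounding ($10): Petrov $76,220; Dube $260,700; Ibarra $81,480. Sum = $418,400.
Sum already equals the total — no adjustment.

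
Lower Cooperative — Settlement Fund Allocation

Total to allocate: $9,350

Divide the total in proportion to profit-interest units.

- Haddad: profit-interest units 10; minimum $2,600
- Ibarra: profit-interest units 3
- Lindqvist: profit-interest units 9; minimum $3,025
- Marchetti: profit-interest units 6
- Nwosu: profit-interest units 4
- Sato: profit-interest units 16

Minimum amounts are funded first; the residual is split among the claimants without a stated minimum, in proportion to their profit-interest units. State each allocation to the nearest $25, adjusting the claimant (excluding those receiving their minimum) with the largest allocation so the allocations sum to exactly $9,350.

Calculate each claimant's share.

Guaranteed amounts: Haddad $2,600; Lindqvist $3,025. Remaining pool $3,725.
Remaining pool split over remaining profit-interest units 29: Ibarra 385.34 → $375; Marchetti 770.69 → $775; Nwosu 513.79 → $525; Sato 2,055.17 → $2,050.

Haddad: $2,600; Ibarra: $375; Lindqvist: $3,025; Marchetti: $775; Nwosu: $525; Sato: $2,050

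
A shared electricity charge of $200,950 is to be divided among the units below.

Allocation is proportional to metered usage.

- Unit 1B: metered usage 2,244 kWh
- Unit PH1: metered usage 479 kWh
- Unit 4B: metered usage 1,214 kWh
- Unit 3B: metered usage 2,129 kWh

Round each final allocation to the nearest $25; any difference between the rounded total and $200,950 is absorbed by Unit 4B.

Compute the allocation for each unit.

Combined metered usage = 6,066.
Pro-rata amounts: Unit 1B 2,244/6,066 × $200,950 = 74,337.59; Unit PH1 479/6,066 × $200,950 = 15,867.96; Unit 4B 1,214/6,066 × $200,950 = 40,216.50; Unit 3B 2,129/6,066 × $200,950 = 70,527.95.
After rounding ($25): Unit 1B $74,350; Unit PH1 $15,875; Unit 4B $40,225; Unit 3B $70,525. Sum = $200,975.
Difference $200,950 − $200,975 = −$25 applied to Unit 4B: Unit 4B becomes $40,200.

Unit 1B: $74,350 · Unit PH1: $15,875 · Unit 4B: $40,200 · Unit 3B: $70,525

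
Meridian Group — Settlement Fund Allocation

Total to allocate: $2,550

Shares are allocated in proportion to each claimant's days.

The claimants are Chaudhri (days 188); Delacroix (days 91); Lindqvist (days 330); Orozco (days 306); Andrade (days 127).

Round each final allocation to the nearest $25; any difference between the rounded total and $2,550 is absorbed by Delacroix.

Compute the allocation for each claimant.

Chaudhri: $450; Delacroix: $250; Lindqvist: $800; Orozco: $750; Andrade: $300

Sum of days: 1,042.
Pro-rata amounts: Chaudhri 188/1,042 × $2,550 = 460.08; Delacroix 91/1,042 × $2,550 = 222.70; Lindqvist 330/1,042 × $2,550 = 807.58; Orozco 306/1,042 × $2,550 = 748.85; Andrade 127/1,042 × $2,550 = 310.80.
At nearest $25: Chaudhri $450; Delacroix $225; Lindqvist $800; Orozco $750; Andrade $300. Sum = $2,525.
Difference $2,550 − $2,525 = +$25 applied to Delacroix: Delacroix becomes $250.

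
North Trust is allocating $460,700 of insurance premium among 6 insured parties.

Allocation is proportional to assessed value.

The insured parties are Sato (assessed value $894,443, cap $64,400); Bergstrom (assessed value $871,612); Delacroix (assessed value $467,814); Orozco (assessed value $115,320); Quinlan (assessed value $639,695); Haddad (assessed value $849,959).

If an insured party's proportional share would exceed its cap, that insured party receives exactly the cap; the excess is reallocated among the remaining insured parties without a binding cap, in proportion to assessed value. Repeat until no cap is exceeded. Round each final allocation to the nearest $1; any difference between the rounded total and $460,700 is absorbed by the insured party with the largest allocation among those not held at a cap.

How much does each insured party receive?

Sato: $64,400 | Bergstrom: $117,315 | Delacroix: $62,965 | Orozco: $15,521 | Quinlan: $86,099 | Haddad: $114,400

Assessed value total: 3,838,843.
Pro-rata shares before constraints: Sato 107,342.21; Bergstrom 104,602.26; Delacroix 56,142.41; Orozco 13,839.57; Quinlan 76,769.87; Haddad 102,003.68.
Held at cap: Sato ($64,400); balance $396,300 reallocated over remaining assessed value 2,944,400.
Redistributed shares: Bergstrom 117,314.17 → $117,314; Delacroix 62,965.18 → $62,965; Orozco 15,521.44 → $15,521; Quinlan 86,099.42 → $86,099; Haddad 114,399.79 → $114,400.
Rounding difference +$1 applied to Bergstrom → $117,315.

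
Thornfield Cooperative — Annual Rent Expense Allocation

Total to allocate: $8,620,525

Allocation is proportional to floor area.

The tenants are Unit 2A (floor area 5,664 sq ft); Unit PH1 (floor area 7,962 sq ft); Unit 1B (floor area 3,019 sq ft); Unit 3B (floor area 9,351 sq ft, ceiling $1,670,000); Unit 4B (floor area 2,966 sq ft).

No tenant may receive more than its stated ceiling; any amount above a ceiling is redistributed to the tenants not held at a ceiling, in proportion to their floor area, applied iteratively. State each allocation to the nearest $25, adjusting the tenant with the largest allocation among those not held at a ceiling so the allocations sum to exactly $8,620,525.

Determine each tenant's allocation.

Unit 2A: $2,007,425 · Unit PH1: $2,821,900 · Unit 1B: $1,070,000 · Unit 3B: $1,670,000 · Unit 4B: $1,051,200

Combined floor area = 28,962.
Pro-rata shares before constraints: Unit 2A 1,685,886.80; Unit PH1 2,369,885.37; Unit 1B 898,603.86; Unit 3B 2,783,320.53; Unit 4B 882,828.44.
Capped: Unit 3B ($1,670,000); residual $6,950,525 reallocated over remaining floor area 19,611.
Redistributed shares: Unit 2A 2,007,433.26 → $2,007,425; Unit PH1 2,821,889.76 → $2,821,900; Unit 1B 1,069,993.11 → $1,070,000; Unit 4B 1,051,208.87 → $1,051,200.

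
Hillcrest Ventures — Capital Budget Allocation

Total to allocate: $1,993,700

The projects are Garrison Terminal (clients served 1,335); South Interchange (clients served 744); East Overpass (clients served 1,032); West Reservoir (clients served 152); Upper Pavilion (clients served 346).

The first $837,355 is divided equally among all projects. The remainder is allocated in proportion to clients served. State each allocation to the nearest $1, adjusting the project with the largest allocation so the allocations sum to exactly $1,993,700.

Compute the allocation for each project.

$837,355 shared equally gives $167,471 per project.
Remainder $1,156,345 by clients served (total 3,609): Garrison Terminal 427,741.92 → $427,742; South Interchange 238,382.01 → $238,382; East Overpass 330,658.92 → $330,659; West Reservoir 48,701.70 → $48,702; Upper Pavilion 110,860.45 → $110,860.
Totals: Garrison Terminal $167,471 + $427,742 = $595,213; South Interchange $167,471 + $238,382 = $405,853; East Overpass $167,471 + $330,659 = $498,130; West Reservoir $167,471 + $48,702 = $216,173; Upper Pavilion $167,471 + $110,860 = $278,331.

Garrison Terminal: $595,213; South Interchange: $405,853; East Overpass: $498,130; West Reservoir: $216,173; Upper Pavilion: $278,331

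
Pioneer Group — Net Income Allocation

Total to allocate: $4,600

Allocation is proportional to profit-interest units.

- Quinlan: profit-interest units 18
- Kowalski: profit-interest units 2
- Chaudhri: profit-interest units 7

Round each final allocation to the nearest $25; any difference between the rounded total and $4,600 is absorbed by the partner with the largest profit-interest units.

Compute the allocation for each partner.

Quinlan: $3,050; Kowalski: $350; Chaudhri: $1,200

Total profit-interest units = 18 + 2 + 7 = 27.
Proportional shares: Quinlan 3,066.67; Kowalski 340.74; Chaudhri 1,192.59.
At nearest $25: Quinlan $3,075; Kowalski $350; Chaudhri $1,200. Sum = $4,625.
Difference $4,600 − $4,625 = −$25 applied to largest profit-interest units (Quinlan): Quinlan becomes $3,050.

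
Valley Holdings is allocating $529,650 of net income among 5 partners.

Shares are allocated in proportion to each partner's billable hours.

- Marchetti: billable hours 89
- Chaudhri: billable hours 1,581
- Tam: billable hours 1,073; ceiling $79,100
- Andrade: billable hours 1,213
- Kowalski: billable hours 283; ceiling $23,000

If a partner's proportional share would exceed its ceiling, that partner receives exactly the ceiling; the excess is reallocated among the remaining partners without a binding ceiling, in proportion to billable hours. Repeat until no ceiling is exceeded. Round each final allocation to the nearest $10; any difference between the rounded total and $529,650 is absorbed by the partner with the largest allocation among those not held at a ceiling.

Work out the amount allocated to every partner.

Billable hours total: 4,239.
Pro-rata shares before constraints: Marchetti 11,120.28; Chaudhri 197,541.08; Tam 134,068.05; Andrade 151,560.62; Kowalski 35,359.98.
Capped: Tam ($79,100), Kowalski ($23,000); residual $427,550 reallocated over remaining billable hours 2,883.
Redistributed shares: Marchetti 13,198.73 → $13,200; Chaudhri 234,462.90 → $234,460; Andrade 179,888.36 → $179,890.

Marchetti: $13,200; Chaudhri: $234,460; Tam: $79,100; Andrade: $179,890; Kowalski: $23,000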